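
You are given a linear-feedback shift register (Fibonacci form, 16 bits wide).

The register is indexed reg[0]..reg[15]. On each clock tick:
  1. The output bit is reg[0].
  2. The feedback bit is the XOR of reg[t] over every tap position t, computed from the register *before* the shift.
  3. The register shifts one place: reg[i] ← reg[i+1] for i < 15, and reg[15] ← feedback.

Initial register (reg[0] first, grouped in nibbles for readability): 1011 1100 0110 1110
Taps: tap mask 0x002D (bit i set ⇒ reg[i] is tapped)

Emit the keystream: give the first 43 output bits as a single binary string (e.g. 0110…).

1011110001101110001000110110001111011001100

step | reg (before) | out | fb
   0 | 1011110001101110 | 1 | 0
   1 | 0111100011011100 | 0 | 0
   2 | 1111000110111000 | 1 | 1
   3 | 1110001101110001 | 1 | 0
   4 | 1100011011100010 | 1 | 0
   5 | 1000110111000100 | 1 | 0
   6 | 0001101110001000 | 0 | 1
   7 | 0011011100010001 | 0 | 1
   8 | 0110111000100011 | 0 | 0
   9 | 1101110001000110 | 1 | 1
  10 | 1011100010001101 | 1 | 1
  11 | 0111000100011011 | 0 | 0
  12 | 1110001000110110 | 1 | 0
  13 | 1100010001101100 | 1 | 0
  14 | 1000100011011000 | 1 | 1
  15 | 0001000110110001 | 0 | 1
  16 | 0010001101100011 | 0 | 1
  17 | 0100011011000111 | 0 | 1
  18 | 1000110110001111 | 1 | 0
  19 | 0001101100011110 | 0 | 1
  20 | 0011011000111101 | 0 | 1
  21 | 0110110001111011 | 0 | 0
  22 | 1101100011110110 | 1 | 0
  23 | 1011000111101100 | 1 | 1
  24 | 0110001111011001 | 0 | 1
  25 | 1100011110110011 | 1 | 0
  26 | 1000111101100110 | 1 | 0
  27 | 0001111011001100 | 0 | 0
  28 | 0011110110011000 | 0 | 1
  29 | 0111101100110001 | 0 | 0
  30 | 1111011001100010 | 1 | 0
  31 | 1110110011000100 | 1 | 1
  32 | 1101100110001001 | 1 | 0
  33 | 1011001100010010 | 1 | 1
  34 | 0110011000100101 | 0 | 0
  35 | 1100110001001010 | 1 | 0
  36 | 1001100010010100 | 1 | 0
  37 | 0011000100101000 | 0 | 0
  38 | 0110001001010000 | 0 | 1
  39 | 1100010010100001 | 1 | 0
  40 | 1000100101000010 | 1 | 1
  41 | 0001001010000101 | 0 | 1
  42 | 0010010100001011 | 0 | 0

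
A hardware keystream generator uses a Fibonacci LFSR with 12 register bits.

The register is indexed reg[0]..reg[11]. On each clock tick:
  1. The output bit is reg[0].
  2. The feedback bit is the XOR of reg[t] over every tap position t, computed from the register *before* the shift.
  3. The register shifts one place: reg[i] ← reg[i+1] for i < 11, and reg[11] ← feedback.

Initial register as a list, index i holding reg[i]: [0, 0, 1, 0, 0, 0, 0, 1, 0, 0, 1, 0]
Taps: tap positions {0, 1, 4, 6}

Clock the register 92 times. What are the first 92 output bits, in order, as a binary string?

00100001001000111001101110111111100011011011001000010111001010000001111111100010011010011010

step | reg (before) | out | fb
   0 | 001000010010 | 0 | 0
   1 | 010000100100 | 0 | 0
   2 | 100001001000 | 1 | 1
   3 | 000010010001 | 0 | 1
   4 | 000100100011 | 0 | 1
   5 | 001001000111 | 0 | 0
   6 | 010010001110 | 0 | 0
   7 | 100100011100 | 1 | 1
   8 | 001000111001 | 0 | 1
   9 | 010001110011 | 0 | 0
  10 | 100011100110 | 1 | 1
  11 | 000111001101 | 0 | 1
  12 | 001110011011 | 0 | 1
  13 | 011100110111 | 0 | 0
  14 | 111001101110 | 1 | 1
  15 | 110011011101 | 1 | 1
  16 | 100110111011 | 1 | 1
  17 | 001101110111 | 0 | 1
  18 | 011011101111 | 0 | 1
  19 | 110111011111 | 1 | 1
  20 | 101110111111 | 1 | 1
  21 | 011101111111 | 0 | 0
  22 | 111011111110 | 1 | 0
  23 | 110111111100 | 1 | 0
  24 | 101111111000 | 1 | 1
  25 | 011111110001 | 0 | 1
  26 | 111111100011 | 1 | 0
  27 | 111111000110 | 1 | 1
  28 | 111110001101 | 1 | 1
  29 | 111100011011 | 1 | 0
  30 | 111000110110 | 1 | 1
  31 | 110001101101 | 1 | 1
  32 | 100011011011 | 1 | 0
  33 | 000110110110 | 0 | 0
  34 | 001101101100 | 0 | 1
  35 | 011011011001 | 0 | 0
  36 | 110110110010 | 1 | 0
  37 | 101101100100 | 1 | 0
  38 | 011011001000 | 0 | 0
  39 | 110110010000 | 1 | 1
  40 | 101100100001 | 1 | 0
  41 | 011001000010 | 0 | 1
  42 | 110010000101 | 1 | 1
  43 | 100100001011 | 1 | 1
  44 | 001000010111 | 0 | 0
  45 | 010000101110 | 0 | 0
  46 | 100001011100 | 1 | 1
  47 | 000010111001 | 0 | 0
  48 | 000101110010 | 0 | 1
  49 | 001011100101 | 0 | 0
  50 | 010111001010 | 0 | 0
  51 | 101110010100 | 1 | 0
  52 | 011100101000 | 0 | 0
  53 | 111001010000 | 1 | 0
  54 | 110010100000 | 1 | 0
  55 | 100101000000 | 1 | 1
  56 | 001010000001 | 0 | 1
  57 | 010100000011 | 0 | 1
  58 | 101000000111 | 1 | 1
  59 | 010000001111 | 0 | 1
  60 | 100000011111 | 1 | 1
  61 | 000000111111 | 0 | 1
  62 | 000001111111 | 0 | 1
  63 | 000011111111 | 0 | 0
  64 | 000111111110 | 0 | 0
  65 | 001111111100 | 0 | 0
  66 | 011111111000 | 0 | 1
  67 | 111111110001 | 1 | 0
  68 | 111111100010 | 1 | 0
  69 | 111111000100 | 1 | 1
  70 | 111110001001 | 1 | 1
  71 | 111100010011 | 1 | 0
  72 | 111000100110 | 1 | 1
  73 | 110001001101 | 1 | 0
  74 | 100010011010 | 1 | 0
  75 | 000100110100 | 0 | 1
  76 | 001001101001 | 0 | 1
  77 | 010011010011 | 0 | 0
  78 | 100110100110 | 1 | 1
  79 | 001101001101 | 0 | 0
  80 | 011010011010 | 0 | 0
  81 | 110100110100 | 1 | 1
  82 | 101001101001 | 1 | 0
  83 | 010011010010 | 0 | 0
  84 | 100110100100 | 1 | 1
  85 | 001101001001 | 0 | 0
  86 | 011010010010 | 0 | 0
  87 | 110100100100 | 1 | 1
  88 | 101001001001 | 1 | 1
  89 | 010010010011 | 0 | 0
  90 | 100100100110 | 1 | 0
  91 | 001001001100 | 0 | 0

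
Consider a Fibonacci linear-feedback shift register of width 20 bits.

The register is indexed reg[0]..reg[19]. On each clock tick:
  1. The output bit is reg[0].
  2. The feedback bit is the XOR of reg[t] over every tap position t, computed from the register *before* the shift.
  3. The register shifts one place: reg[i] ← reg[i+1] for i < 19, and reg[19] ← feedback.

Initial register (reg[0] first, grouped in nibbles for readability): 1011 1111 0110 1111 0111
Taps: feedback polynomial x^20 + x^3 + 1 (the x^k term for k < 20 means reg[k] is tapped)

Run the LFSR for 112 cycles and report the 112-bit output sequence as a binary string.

step | reg (before) | out | fb
   0 | 10111111011011110111 | 1 | 0
   1 | 01111110110111101110 | 0 | 1
   2 | 11111101101111011101 | 1 | 0
   3 | 11111011011110111010 | 1 | 0
   4 | 11110110111101110100 | 1 | 0
   5 | 11101101111011101000 | 1 | 1
   6 | 11011011110111010001 | 1 | 0
   7 | 10110111101110100010 | 1 | 0
   8 | 01101111011101000100 | 0 | 0
   9 | 11011110111010001000 | 1 | 0
  10 | 10111101110100010000 | 1 | 0
  11 | 01111011101000100000 | 0 | 1
  12 | 11110111010001000001 | 1 | 0
  13 | 11101110100010000010 | 1 | 1
  14 | 11011101000100000101 | 1 | 0
  15 | 10111010001000001010 | 1 | 0
  16 | 01110100010000010100 | 0 | 1
  17 | 11101000100000101001 | 1 | 1
  18 | 11010001000001010011 | 1 | 0
  19 | 10100010000010100110 | 1 | 1
  20 | 01000100000101001101 | 0 | 0
  21 | 10001000001010011010 | 1 | 1
  22 | 00010000010100110101 | 0 | 1
  23 | 00100000101001101011 | 0 | 0
  24 | 01000001010011010110 | 0 | 0
  25 | 10000010100110101100 | 1 | 1
  26 | 00000101001101011001 | 0 | 0
  27 | 00001010011010110010 | 0 | 0
  28 | 00010100110101100100 | 0 | 1
  29 | 00101001101011001001 | 0 | 0
  30 | 01010011010110010010 | 0 | 1
  31 | 10100110101100100101 | 1 | 1
  32 | 01001101011001001011 | 0 | 0
  33 | 10011010110010010110 | 1 | 0
  34 | 00110101100100101100 | 0 | 1
  35 | 01101011001001011001 | 0 | 0
  36 | 11010110010010110010 | 1 | 0
  37 | 10101100100101100100 | 1 | 1
  38 | 01011001001011001001 | 0 | 1
  39 | 10110010010110010011 | 1 | 0
  40 | 01100100101100100110 | 0 | 0
  41 | 11001001011001001100 | 1 | 1
  42 | 10010010110010011001 | 1 | 0
  43 | 00100101100100110010 | 0 | 0
  44 | 01001011001001100100 | 0 | 0
  45 | 10010110010011001000 | 1 | 0
  46 | 00101100100110010000 | 0 | 0
  47 | 01011001001100100000 | 0 | 1
  48 | 10110010011001000001 | 1 | 0
  49 | 01100100110010000010 | 0 | 0
  50 | 11001001100100000100 | 1 | 1
  51 | 10010011001000001001 | 1 | 0
  52 | 00100110010000010010 | 0 | 0
  53 | 01001100100000100100 | 0 | 0
  54 | 10011001000001001000 | 1 | 0
  55 | 00110010000010010000 | 0 | 1
  56 | 01100100000100100001 | 0 | 0
  57 | 11001000001001000010 | 1 | 1
  58 | 10010000010010000101 | 1 | 0
  59 | 00100000100100001010 | 0 | 0
  60 | 01000001001000010100 | 0 | 0
  61 | 10000010010000101000 | 1 | 1
  62 | 00000100100001010001 | 0 | 0
  63 | 00001001000010100010 | 0 | 0
  64 | 00010010000101000100 | 0 | 1
  65 | 00100100001010001001 | 0 | 0
  66 | 01001000010100010010 | 0 | 0
  67 | 10010000101000100100 | 1 | 0
  68 | 00100001010001001000 | 0 | 0
  69 | 01000010100010010000 | 0 | 0
  70 | 10000101000100100000 | 1 | 1
  71 | 00001010001001000001 | 0 | 0
  72 | 00010100010010000010 | 0 | 1
  73 | 00101000100100000101 | 0 | 0
  74 | 01010001001000001010 | 0 | 1
  75 | 10100010010000010101 | 1 | 1
  76 | 01000100100000101011 | 0 | 0
  77 | 10001001000001010110 | 1 | 1
  78 | 00010010000010101101 | 0 | 1
  79 | 00100100000101011011 | 0 | 0
  80 | 01001000001010110110 | 0 | 0
  81 | 10010000010101101100 | 1 | 0
  82 | 00100000101011011000 | 0 | 0
  83 | 01000001010110110000 | 0 | 0
  84 | 10000010101101100000 | 1 | 1
  85 | 00000101011011000001 | 0 | 0
  86 | 00001010110110000010 | 0 | 0
  87 | 00010101101100000100 | 0 | 1
  88 | 00101011011000001001 | 0 | 0
  89 | 01010110110000010010 | 0 | 1
  90 | 10101101100000100101 | 1 | 1
  91 | 01011011000001001011 | 0 | 1
  92 | 10110110000010010111 | 1 | 0
  93 | 01101100000100101110 | 0 | 0
  94 | 11011000001001011100 | 1 | 0
  95 | 10110000010010111000 | 1 | 0
  96 | 01100000100101110000 | 0 | 0
  97 | 11000001001011100000 | 1 | 1
  98 | 10000010010111000001 | 1 | 1
  99 | 00000100101110000011 | 0 | 0
 100 | 00001001011100000110 | 0 | 0
 101 | 00010010111000001100 | 0 | 1
 102 | 00100101110000011001 | 0 | 0
 103 | 01001011100000110010 | 0 | 0
 104 | 10010111000001100100 | 1 | 0
 105 | 00101110000011001000 | 0 | 0
 106 | 01011100000110010000 | 0 | 1
 107 | 10111000001100100001 | 1 | 0
 108 | 01110000011001000010 | 0 | 1
 109 | 11100000110010000101 | 1 | 1
 110 | 11000001100100001011 | 1 | 1
 111 | 10000011001000010111 | 1 | 1

1011111101101111011101000100000101001101011001001011001001100100000100100001010001001000001010110110000010010111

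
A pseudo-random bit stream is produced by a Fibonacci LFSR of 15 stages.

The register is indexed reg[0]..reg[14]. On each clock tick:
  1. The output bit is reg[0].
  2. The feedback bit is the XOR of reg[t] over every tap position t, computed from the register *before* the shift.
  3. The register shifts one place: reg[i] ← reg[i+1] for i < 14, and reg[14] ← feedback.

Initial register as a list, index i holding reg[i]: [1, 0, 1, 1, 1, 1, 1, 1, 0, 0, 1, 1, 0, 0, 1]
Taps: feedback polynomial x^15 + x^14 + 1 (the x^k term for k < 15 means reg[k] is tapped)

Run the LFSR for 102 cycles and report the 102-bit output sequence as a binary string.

101111110011001001010100010001110011000011110100010000010100111100000011000101000000010000110000000011

tick  register→output (feedback)
  0  101111110011001→1 (0)
  1  011111100110010→0 (0)
  2  111111001100100→1 (1)
  3  111110011001001→1 (0)
  4  111100110010010→1 (1)
  5  111001100100101→1 (0)
  6  110011001001010→1 (1)
  7  100110010010101→1 (0)
  8  001100100101010→0 (0)
  9  011001001010100→0 (0)
 10  110010010101000→1 (1)
 11  100100101010001→1 (0)
 12  001001010100010→0 (0)
 13  010010101000100→0 (0)
 14  100101010001000→1 (1)
 15  001010100010001→0 (1)
 16  010101000100011→0 (1)
 17  101010001000111→1 (0)
 18  010100010001110→0 (0)
 19  101000100011100→1 (1)
 20  010001000111001→0 (1)
 21  100010001110011→1 (0)
 22  000100011100110→0 (0)
 23  001000111001100→0 (0)
 24  010001110011000→0 (0)
 25  100011100110000→1 (1)
 26  000111001100001→0 (1)
 27  001110011000011→0 (1)
 28  011100110000111→0 (1)
 29  111001100001111→1 (0)
 30  110011000011110→1 (1)
 31  100110000111101→1 (0)
 32  001100001111010→0 (0)
 33  011000011110100→0 (0)
 34  110000111101000→1 (1)
 35  100001111010001→1 (0)
 36  000011110100010→0 (0)
 37  000111101000100→0 (0)
 38  001111010001000→0 (0)
 39  011110100010000→0 (0)
 40  111101000100000→1 (1)
 41  111010001000001→1 (0)
 42  110100010000010→1 (1)
 43  101000100000101→1 (0)
 44  010001000001010→0 (0)
 45  100010000010100→1 (1)
 46  000100000101001→0 (1)
 47  001000001010011→0 (1)
 48  010000010100111→0 (1)
 49  100000101001111→1 (0)
 50  000001010011110→0 (0)
 51  000010100111100→0 (0)
 52  000101001111000→0 (0)
 53  001010011110000→0 (0)
 54  010100111100000→0 (0)
 55  101001111000000→1 (1)
 56  010011110000001→0 (1)
 57  100111100000011→1 (0)
 58  001111000000110→0 (0)
 59  011110000001100→0 (0)
 60  111100000011000→1 (1)
 61  111000000110001→1 (0)
 62  110000001100010→1 (1)
 63  100000011000101→1 (0)
 64  000000110001010→0 (0)
 65  000001100010100→0 (0)
 66  000011000101000→0 (0)
 67  000110001010000→0 (0)
 68  001100010100000→0 (0)
 69  011000101000000→0 (0)
 70  110001010000000→1 (1)
 71  100010100000001→1 (0)
 72  000101000000010→0 (0)
 73  001010000000100→0 (0)
 74  010100000001000→0 (0)
 75  101000000010000→1 (1)
 76  010000000100001→0 (1)
 77  100000001000011→1 (0)
 78  000000010000110→0 (0)
 79  000000100001100→0 (0)
 80  000001000011000→0 (0)
 81  000010000110000→0 (0)
 82  000100001100000→0 (0)
 83  001000011000000→0 (0)
 84  010000110000000→0 (0)
 85  100001100000000→1 (1)
 86  000011000000001→0 (1)
 87  000110000000011→0 (1)
 88  001100000000111→0 (1)
 89  011000000001111→0 (1)
 90  110000000011111→1 (0)
 91  100000000111110→1 (1)
 92  000000001111101→0 (1)
 93  000000011111011→0 (1)
 94  000000111110111→0 (1)
 95  000001111101111→0 (1)
 96  000011111011111→0 (1)
 97  000111110111111→0 (1)
 98  001111101111111→0 (1)
 99  011111011111111→0 (1)
100  111110111111111→1 (0)
101  111101111111110→1 (1)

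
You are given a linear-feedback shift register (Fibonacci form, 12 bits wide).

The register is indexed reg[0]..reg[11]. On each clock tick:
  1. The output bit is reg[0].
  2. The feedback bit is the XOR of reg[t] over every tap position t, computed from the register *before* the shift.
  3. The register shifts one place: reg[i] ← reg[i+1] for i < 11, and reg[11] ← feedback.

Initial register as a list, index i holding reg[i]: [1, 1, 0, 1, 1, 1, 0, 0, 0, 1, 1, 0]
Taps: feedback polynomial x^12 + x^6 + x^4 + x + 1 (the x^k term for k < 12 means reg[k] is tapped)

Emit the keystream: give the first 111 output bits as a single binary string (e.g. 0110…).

k : reg_k → out_k, fb_k
0: 110111000110 → 1, fb=1
1: 101110001101 → 1, fb=0
2: 011100011010 → 0, fb=1
3: 111000110101 → 1, fb=1
4: 110001101011 → 1, fb=1
5: 100011010111 → 1, fb=0
6: 000110101110 → 0, fb=0
7: 001101011100 → 0, fb=0
8: 011010111000 → 0, fb=1
9: 110101110001 → 1, fb=1
10: 101011100011 → 1, fb=1
11: 010111000111 → 0, fb=0
12: 101110001110 → 1, fb=0
13: 011100011100 → 0, fb=1
14: 111000111001 → 1, fb=1
15: 110001110011 → 1, fb=1
16: 100011100111 → 1, fb=1
17: 000111001111 → 0, fb=1
18: 001110011111 → 0, fb=1
19: 011100111111 → 0, fb=0
20: 111001111110 → 1, fb=1
21: 110011111101 → 1, fb=0
22: 100111111010 → 1, fb=1
23: 001111110101 → 0, fb=0
24: 011111101010 → 0, fb=1
25: 111111010101 → 1, fb=1
26: 111110101011 → 1, fb=0
27: 111101010110 → 1, fb=0
28: 111010101100 → 1, fb=0
29: 110101011000 → 1, fb=0
30: 101010110000 → 1, fb=1
31: 010101100001 → 0, fb=0
32: 101011000010 → 1, fb=0
33: 010110000100 → 0, fb=0
34: 101100001000 → 1, fb=1
35: 011000010001 → 0, fb=1
36: 110000100011 → 1, fb=1
37: 100001000111 → 1, fb=1
38: 000010001111 → 0, fb=1
39: 000100011111 → 0, fb=0
40: 001000111110 → 0, fb=1
41: 010001111101 → 0, fb=0
42: 100011111010 → 1, fb=1
43: 000111110101 → 0, fb=0
44: 001111101010 → 0, fb=0
45: 011111010100 → 0, fb=0
46: 111110101000 → 1, fb=0
47: 111101010000 → 1, fb=0
48: 111010100000 → 1, fb=0
49: 110101000000 → 1, fb=0
50: 101010000000 → 1, fb=0
51: 010100000000 → 0, fb=1
52: 101000000001 → 1, fb=1
53: 010000000011 → 0, fb=1
54: 100000000111 → 1, fb=1
55: 000000001111 → 0, fb=0
56: 000000011110 → 0, fb=0
57: 000000111100 → 0, fb=1
58: 000001111001 → 0, fb=1
59: 000011110011 → 0, fb=0
60: 000111100110 → 0, fb=0
61: 001111001100 → 0, fb=1
62: 011110011001 → 0, fb=0
63: 111100110010 → 1, fb=1
64: 111001100101 → 1, fb=1
65: 110011001011 → 1, fb=1
66: 100110010111 → 1, fb=0
67: 001100101110 → 0, fb=1
68: 011001011101 → 0, fb=1
69: 110010111011 → 1, fb=0
70: 100101110110 → 1, fb=0
71: 001011101100 → 0, fb=0
72: 010111011000 → 0, fb=0
73: 101110110000 → 1, fb=1
74: 011101100001 → 0, fb=0
75: 111011000010 → 1, fb=1
76: 110110000101 → 1, fb=1
77: 101100001011 → 1, fb=1
78: 011000010111 → 0, fb=1
79: 110000101111 → 1, fb=1
80: 100001011111 → 1, fb=1
81: 000010111111 → 0, fb=0
82: 000101111110 → 0, fb=1
83: 001011111101 → 0, fb=0
84: 010111111010 → 0, fb=1
85: 101111110101 → 1, fb=1
86: 011111101011 → 0, fb=1
87: 111111010111 → 1, fb=1
88: 111110101111 → 1, fb=0
89: 111101011110 → 1, fb=0
90: 111010111100 → 1, fb=0
91: 110101111000 → 1, fb=1
92: 101011110001 → 1, fb=1
93: 010111100011 → 0, fb=1
94: 101111000111 → 1, fb=0
95: 011110001110 → 0, fb=0
96: 111100011100 → 1, fb=0
97: 111000111000 → 1, fb=1
98: 110001110001 → 1, fb=1
99: 100011100011 → 1, fb=1
100: 000111000111 → 0, fb=1
101: 001110001111 → 0, fb=1
102: 011100011111 → 0, fb=1
103: 111000111111 → 1, fb=1
104: 110001111111 → 1, fb=1
105: 100011111111 → 1, fb=1
106: 000111111111 → 0, fb=0
107: 001111111110 → 0, fb=0
108: 011111111100 → 0, fb=1
109: 111111111001 → 1, fb=0
110: 111111110010 → 1, fb=0

110111000110101110001110011111101010110000100011111010100000000111100110010111011000010111111010111100011100011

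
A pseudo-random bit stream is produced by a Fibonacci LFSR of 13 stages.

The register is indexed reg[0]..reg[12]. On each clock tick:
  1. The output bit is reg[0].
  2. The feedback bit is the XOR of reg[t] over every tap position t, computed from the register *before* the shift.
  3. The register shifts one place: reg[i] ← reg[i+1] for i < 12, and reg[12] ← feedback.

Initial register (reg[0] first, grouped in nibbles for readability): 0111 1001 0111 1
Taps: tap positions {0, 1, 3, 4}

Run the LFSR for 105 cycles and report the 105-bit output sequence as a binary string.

k : reg_k → out_k, fb_k
0: 0111100101111 → 0, fb=1
1: 1111001011111 → 1, fb=1
2: 1110010111111 → 1, fb=0
3: 1100101111110 → 1, fb=1
4: 1001011111101 → 1, fb=0
5: 0010111111010 → 0, fb=1
6: 0101111110101 → 0, fb=1
7: 1011111101011 → 1, fb=1
8: 0111111010111 → 0, fb=1
9: 1111110101111 → 1, fb=0
10: 1111101011110 → 1, fb=0
11: 1111010111100 → 1, fb=1
12: 1110101111001 → 1, fb=1
13: 1101011110011 → 1, fb=1
14: 1010111100111 → 1, fb=0
15: 0101111001110 → 0, fb=1
16: 1011110011101 → 1, fb=1
17: 0111100111011 → 0, fb=1
18: 1111001110111 → 1, fb=1
19: 1110011101111 → 1, fb=0
20: 1100111011110 → 1, fb=1
21: 1001110111101 → 1, fb=1
22: 0011101111011 → 0, fb=0
23: 0111011110110 → 0, fb=0
24: 1110111101100 → 1, fb=1
25: 1101111011001 → 1, fb=0
26: 1011110110010 → 1, fb=1
27: 0111101100101 → 0, fb=1
28: 1111011001011 → 1, fb=1
29: 1110110010111 → 1, fb=1
30: 1101100101111 → 1, fb=0
31: 1011001011110 → 1, fb=0
32: 0110010111100 → 0, fb=1
33: 1100101111001 → 1, fb=1
34: 1001011110011 → 1, fb=0
35: 0010111100110 → 0, fb=1
36: 0101111001101 → 0, fb=1
37: 1011110011011 → 1, fb=1
38: 0111100110111 → 0, fb=1
39: 1111001101111 → 1, fb=1
40: 1110011011111 → 1, fb=0
41: 1100110111110 → 1, fb=1
42: 1001101111101 → 1, fb=1
43: 0011011111011 → 0, fb=1
44: 0110111110111 → 0, fb=0
45: 1101111101110 → 1, fb=0
46: 1011111011100 → 1, fb=1
47: 0111110111001 → 0, fb=1
48: 1111101110011 → 1, fb=0
49: 1111011100110 → 1, fb=1
50: 1110111001101 → 1, fb=1
51: 1101110011011 → 1, fb=0
52: 1011100110110 → 1, fb=1
53: 0111001101101 → 0, fb=0
54: 1110011011010 → 1, fb=0
55: 1100110110100 → 1, fb=1
56: 1001101101001 → 1, fb=1
57: 0011011010011 → 0, fb=1
58: 0110110100111 → 0, fb=0
59: 1101101001110 → 1, fb=0
60: 1011010011100 → 1, fb=0
61: 0110100111000 → 0, fb=0
62: 1101001110000 → 1, fb=1
63: 1010011100001 → 1, fb=1
64: 0100111000011 → 0, fb=0
65: 1001110000110 → 1, fb=1
66: 0011100001101 → 0, fb=0
67: 0111000011010 → 0, fb=0
68: 1110000110100 → 1, fb=0
69: 1100001101000 → 1, fb=0
70: 1000011010000 → 1, fb=1
71: 0000110100001 → 0, fb=1
72: 0001101000011 → 0, fb=0
73: 0011010000110 → 0, fb=1
74: 0110100001101 → 0, fb=0
75: 1101000011010 → 1, fb=1
76: 1010000110101 → 1, fb=1
77: 0100001101011 → 0, fb=1
78: 1000011010111 → 1, fb=1
79: 0000110101111 → 0, fb=1
80: 0001101011111 → 0, fb=0
81: 0011010111110 → 0, fb=1
82: 0110101111101 → 0, fb=0
83: 1101011111010 → 1, fb=1
84: 1010111110101 → 1, fb=0
85: 0101111101010 → 0, fb=1
86: 1011111010101 → 1, fb=1
87: 0111110101011 → 0, fb=1
88: 1111101010111 → 1, fb=0
89: 1111010101110 → 1, fb=1
90: 1110101011101 → 1, fb=1
91: 1101010111011 → 1, fb=1
92: 1010101110111 → 1, fb=0
93: 0101011101110 → 0, fb=0
94: 1010111011100 → 1, fb=0
95: 0101110111000 → 0, fb=1
96: 1011101110001 → 1, fb=1
97: 0111011100011 → 0, fb=0
98: 1110111000110 → 1, fb=1
99: 1101110001101 → 1, fb=0
100: 1011100011010 → 1, fb=1
101: 0111000110101 → 0, fb=0
102: 1110001101010 → 1, fb=0
103: 1100011010100 → 1, fb=0
104: 1000110101000 → 1, fb=0

011110010111111010111100111011110110010111100110111110111001101101001110000110100001101011111010101110111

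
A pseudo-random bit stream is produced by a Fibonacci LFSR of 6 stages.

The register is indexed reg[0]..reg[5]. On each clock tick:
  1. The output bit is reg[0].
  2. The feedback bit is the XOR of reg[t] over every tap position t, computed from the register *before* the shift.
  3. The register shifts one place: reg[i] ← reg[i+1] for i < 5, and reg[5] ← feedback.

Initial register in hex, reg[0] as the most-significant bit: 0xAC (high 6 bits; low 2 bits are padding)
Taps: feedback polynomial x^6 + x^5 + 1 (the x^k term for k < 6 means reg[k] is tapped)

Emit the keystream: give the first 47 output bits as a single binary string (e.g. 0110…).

step | reg (before) | out | fb
   0 | 101011 | 1 | 0
   1 | 010110 | 0 | 0
   2 | 101100 | 1 | 1
   3 | 011001 | 0 | 1
   4 | 110011 | 1 | 0
   5 | 100110 | 1 | 1
   6 | 001101 | 0 | 1
   7 | 011011 | 0 | 1
   8 | 110111 | 1 | 0
   9 | 101110 | 1 | 1
  10 | 011101 | 0 | 1
  11 | 111011 | 1 | 0
  12 | 110110 | 1 | 1
  13 | 101101 | 1 | 0
  14 | 011010 | 0 | 0
  15 | 110100 | 1 | 1
  16 | 101001 | 1 | 0
  17 | 010010 | 0 | 0
  18 | 100100 | 1 | 1
  19 | 001001 | 0 | 1
  20 | 010011 | 0 | 1
  21 | 100111 | 1 | 0
  22 | 001110 | 0 | 0
  23 | 011100 | 0 | 0
  24 | 111000 | 1 | 1
  25 | 110001 | 1 | 0
  26 | 100010 | 1 | 1
  27 | 000101 | 0 | 1
  28 | 001011 | 0 | 1
  29 | 010111 | 0 | 1
  30 | 101111 | 1 | 0
  31 | 011110 | 0 | 0
  32 | 111100 | 1 | 1
  33 | 111001 | 1 | 0
  34 | 110010 | 1 | 1
  35 | 100101 | 1 | 0
  36 | 001010 | 0 | 0
  37 | 010100 | 0 | 0
  38 | 101000 | 1 | 1
  39 | 010001 | 0 | 1
  40 | 100011 | 1 | 0
  41 | 000110 | 0 | 0
  42 | 001100 | 0 | 0
  43 | 011000 | 0 | 0
  44 | 110000 | 1 | 1
  45 | 100001 | 1 | 0
  46 | 000010 | 0 | 0

10101100110111011010010011100010111100101000110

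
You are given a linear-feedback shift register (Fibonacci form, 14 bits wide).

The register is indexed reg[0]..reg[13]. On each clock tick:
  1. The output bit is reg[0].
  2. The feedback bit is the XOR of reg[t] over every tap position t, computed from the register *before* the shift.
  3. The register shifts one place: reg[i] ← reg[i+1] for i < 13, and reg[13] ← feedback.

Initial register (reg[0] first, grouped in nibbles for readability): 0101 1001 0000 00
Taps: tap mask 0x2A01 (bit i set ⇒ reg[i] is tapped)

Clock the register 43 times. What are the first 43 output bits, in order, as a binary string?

0101100100000001100100110101101010001111010

k : reg_k → out_k, fb_k
0: 01011001000000 → 0, fb=0
1: 10110010000000 → 1, fb=1
2: 01100100000001 → 0, fb=1
3: 11001000000011 → 1, fb=0
4: 10010000000110 → 1, fb=0
5: 00100000001100 → 0, fb=1
6: 01000000011001 → 0, fb=0
7: 10000000110010 → 1, fb=0
8: 00000001100100 → 0, fb=1
9: 00000011001001 → 0, fb=1
10: 00000110010011 → 0, fb=0
11: 00001100100110 → 0, fb=1
12: 00011001001101 → 0, fb=0
13: 00110010011010 → 0, fb=1
14: 01100100110101 → 0, fb=1
15: 11001001101011 → 1, fb=0
16: 10010011010110 → 1, fb=1
17: 00100110101101 → 0, fb=0
18: 01001101011010 → 0, fb=1
19: 10011010110101 → 1, fb=0
20: 00110101101010 → 0, fb=0
21: 01101011010100 → 0, fb=0
22: 11010110101000 → 1, fb=1
23: 10101101010001 → 1, fb=1
24: 01011010100011 → 0, fb=1
25: 10110101000111 → 1, fb=1
26: 01101010001111 → 0, fb=0
27: 11010100011110 → 1, fb=1
28: 10101000111101 → 1, fb=0
29: 01010001111010 → 0, fb=1
30: 10100011110101 → 1, fb=0
31: 01000111101010 → 0, fb=0
32: 10001111010100 → 1, fb=1
33: 00011110101001 → 0, fb=1
34: 00111101010011 → 0, fb=0
35: 01111010100110 → 0, fb=1
36: 11110101001101 → 1, fb=1
37: 11101010011011 → 1, fb=1
38: 11010100110111 → 1, fb=0
39: 10101001101110 → 1, fb=0
40: 01010011011100 → 0, fb=0
41: 10100110111000 → 1, fb=0
42: 01001101110000 → 0, fb=1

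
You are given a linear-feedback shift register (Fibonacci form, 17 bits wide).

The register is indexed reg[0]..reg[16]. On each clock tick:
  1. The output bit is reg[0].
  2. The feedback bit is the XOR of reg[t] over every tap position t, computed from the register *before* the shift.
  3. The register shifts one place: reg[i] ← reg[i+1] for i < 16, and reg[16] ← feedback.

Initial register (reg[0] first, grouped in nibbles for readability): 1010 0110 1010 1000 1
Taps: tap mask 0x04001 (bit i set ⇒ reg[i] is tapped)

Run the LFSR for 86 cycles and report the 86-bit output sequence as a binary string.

tick  register→output (feedback)
  0  10100110101010001→1 (1)
  1  01001101010100011→0 (0)
  2  10011010101000110→1 (0)
  3  00110101010001100→0 (1)
  4  01101010100011001→0 (0)
  5  11010101000110010→1 (1)
  6  10101010001100101→1 (0)
  7  01010100011001010→0 (0)
  8  10101000110010100→1 (0)
  9  01010001100101000→0 (0)
 10  10100011001010000→1 (1)
 11  01000110010100001→0 (0)
 12  10001100101000010→1 (1)
 13  00011001010000101→0 (1)
 14  00110010100001011→0 (0)
 15  01100101000010110→0 (1)
 16  11001010000101101→1 (0)
 17  10010100001011010→1 (1)
 18  00101000010110101→0 (1)
 19  01010000101101011→0 (0)
 20  10100001011010110→1 (0)
 21  01000010110101100→0 (1)
 22  10000101101011001→1 (1)
 23  00001011010110011→0 (0)
 24  00010110101100110→0 (1)
 25  00101101011001101→0 (1)
 26  01011010110011011→0 (0)
 27  10110101100110110→1 (0)
 28  01101011001101100→0 (1)
 29  11010110011011001→1 (1)
 30  10101100110110011→1 (1)
 31  01011001101100111→0 (1)
 32  10110011011001111→1 (0)
 33  01100110110011110→0 (1)
 34  11001101100111101→1 (0)
 35  10011011001111010→1 (1)
 36  00110110011110101→0 (1)
 37  01101100111101011→0 (0)
 38  11011001111010110→1 (0)
 39  10110011110101100→1 (0)
 40  01100111101011000→0 (0)
 41  11001111010110000→1 (1)
 42  10011110101100001→1 (1)
 43  00111101011000011→0 (0)
 44  01111010110000110→0 (1)
 45  11110101100001101→1 (0)
 46  11101011000011010→1 (1)
 47  11010110000110101→1 (0)
 48  10101100001101010→1 (1)
 49  01011000011010101→0 (1)
 50  10110000110101011→1 (1)
 51  01100001101010111→0 (1)
 52  11000011010101111→1 (0)
 53  10000110101011110→1 (0)
 54  00001101010111100→0 (1)
 55  00011010101111001→0 (0)
 56  00110101011110010→0 (0)
 57  01101010111100100→0 (1)
 58  11010101111001001→1 (1)
 59  10101011110010011→1 (1)
 60  01010111100100111→0 (1)
 61  10101111001001111→1 (0)
 62  01011110010011110→0 (1)
 63  10111100100111101→1 (0)
 64  01111001001111010→0 (0)
 65  11110010011110100→1 (0)
 66  11100100111101000→1 (1)
 67  11001001111010001→1 (1)
 68  10010011110100011→1 (1)
 69  00100111101000111→0 (1)
 70  01001111010001111→0 (1)
 71  10011110100011111→1 (0)
 72  00111101000111110→0 (1)
 73  01111010001111101→0 (1)
 74  11110100011111011→1 (1)
 75  11101000111110111→1 (0)
 76  11010001111101110→1 (0)
 77  10100011111011100→1 (0)
 78  01000111110111000→0 (0)
 79  10001111101110000→1 (1)
 80  00011111011100001→0 (0)
 81  00111110111000010→0 (0)
 82  01111101110000100→0 (1)
 83  11111011100001001→1 (1)
 84  11110111000010011→1 (1)
 85  11101110000100111→1 (0)

10100110101010001100101000010110101100110110011110101100001101010111100100111101000111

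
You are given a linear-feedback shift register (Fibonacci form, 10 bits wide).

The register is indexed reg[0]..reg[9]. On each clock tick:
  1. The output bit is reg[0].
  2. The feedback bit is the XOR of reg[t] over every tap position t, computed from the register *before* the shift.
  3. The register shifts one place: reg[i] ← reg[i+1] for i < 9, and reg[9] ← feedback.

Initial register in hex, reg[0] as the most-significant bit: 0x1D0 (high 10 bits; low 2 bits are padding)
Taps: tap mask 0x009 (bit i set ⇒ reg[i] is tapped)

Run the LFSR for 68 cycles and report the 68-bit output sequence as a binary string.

00011101001111010011010100100111000001111100111001101111010001010101

tick  register→output (feedback)
  0  0001110100→0 (1)
  1  0011101001→0 (1)
  2  0111010011→0 (1)
  3  1110100111→1 (1)
  4  1101001111→1 (0)
  5  1010011110→1 (1)
  6  0100111101→0 (0)
  7  1001111010→1 (0)
  8  0011110100→0 (1)
  9  0111101001→0 (1)
 10  1111010011→1 (0)
 11  1110100110→1 (1)
 12  1101001101→1 (0)
 13  1010011010→1 (1)
 14  0100110101→0 (0)
 15  1001101010→1 (0)
 16  0011010100→0 (1)
 17  0110101001→0 (0)
 18  1101010010→1 (0)
 19  1010100100→1 (1)
 20  0101001001→0 (1)
 21  1010010011→1 (1)
 22  0100100111→0 (0)
 23  1001001110→1 (0)
 24  0010011100→0 (0)
 25  0100111000→0 (0)
 26  1001110000→1 (0)
 27  0011100000→0 (1)
 28  0111000001→0 (1)
 29  1110000011→1 (1)
 30  1100000111→1 (1)
 31  1000001111→1 (1)
 32  0000011111→0 (0)
 33  0000111110→0 (0)
 34  0001111100→0 (1)
 35  0011111001→0 (1)
 36  0111110011→0 (1)
 37  1111100111→1 (0)
 38  1111001110→1 (0)
 39  1110011100→1 (1)
 40  1100111001→1 (1)
 41  1001110011→1 (0)
 42  0011100110→0 (1)
 43  0111001101→0 (1)
 44  1110011011→1 (1)
 45  1100110111→1 (1)
 46  1001101111→1 (0)
 47  0011011110→0 (1)
 48  0110111101→0 (0)
 49  1101111010→1 (0)
 50  1011110100→1 (0)
 51  0111101000→0 (1)
 52  1111010001→1 (0)
 53  1110100010→1 (1)
 54  1101000101→1 (0)
 55  1010001010→1 (1)
 56  0100010101→0 (0)
 57  1000101010→1 (1)
 58  0001010101→0 (1)
 59  0010101011→0 (0)
 60  0101010110→0 (1)
 61  1010101101→1 (1)
 62  0101011011→0 (1)
 63  1010110111→1 (1)
 64  0101101111→0 (1)
 65  1011011111→1 (0)
 66  0110111110→0 (0)
 67  1101111100→1 (0)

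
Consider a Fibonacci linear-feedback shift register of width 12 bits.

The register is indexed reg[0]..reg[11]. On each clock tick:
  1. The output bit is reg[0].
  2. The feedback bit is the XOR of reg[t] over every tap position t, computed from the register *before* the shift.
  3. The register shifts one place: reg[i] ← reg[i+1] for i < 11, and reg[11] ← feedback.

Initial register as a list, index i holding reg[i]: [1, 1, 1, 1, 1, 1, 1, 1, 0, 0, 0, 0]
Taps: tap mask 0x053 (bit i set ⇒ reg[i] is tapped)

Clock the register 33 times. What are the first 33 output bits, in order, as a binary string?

111111110000001100011111001100011

k : reg_k → out_k, fb_k
0: 111111110000 → 1, fb=0
1: 111111100000 → 1, fb=0
2: 111111000000 → 1, fb=1
3: 111110000001 → 1, fb=1
4: 111100000011 → 1, fb=0
5: 111000000110 → 1, fb=0
6: 110000001100 → 1, fb=0
7: 100000011000 → 1, fb=1
8: 000000110001 → 0, fb=1
9: 000001100011 → 0, fb=1
10: 000011000111 → 0, fb=1
11: 000110001111 → 0, fb=1
12: 001100011111 → 0, fb=0
13: 011000111110 → 0, fb=0
14: 110001111100 → 1, fb=1
15: 100011111001 → 1, fb=1
16: 000111110011 → 0, fb=0
17: 001111100110 → 0, fb=0
18: 011111001100 → 0, fb=0
19: 111110011000 → 1, fb=1
20: 111100110001 → 1, fb=1
21: 111001100011 → 1, fb=1
22: 110011000111 → 1, fb=1
23: 100110001111 → 1, fb=0
24: 001100011110 → 0, fb=0
25: 011000111100 → 0, fb=0
26: 110001111000 → 1, fb=1
27: 100011110001 → 1, fb=1
28: 000111100011 → 0, fb=0
29: 001111000110 → 0, fb=1
30: 011110001101 → 0, fb=0
31: 111100011010 → 1, fb=0
32: 111000110100 → 1, fb=1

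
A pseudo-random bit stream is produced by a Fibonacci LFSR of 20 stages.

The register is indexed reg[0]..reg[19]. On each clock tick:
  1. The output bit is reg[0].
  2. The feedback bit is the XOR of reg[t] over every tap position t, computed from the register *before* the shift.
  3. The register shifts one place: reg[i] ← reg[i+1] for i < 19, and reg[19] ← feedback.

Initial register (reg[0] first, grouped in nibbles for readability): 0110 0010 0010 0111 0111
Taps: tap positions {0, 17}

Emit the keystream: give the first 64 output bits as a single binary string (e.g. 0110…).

0110001000100111011110010000001000110001101001001011010110101111

tick  register→output (feedback)
  0  01100010001001110111→0 (1)
  1  11000100010011101111→1 (0)
  2  10001000100111011110→1 (0)
  3  00010001001110111100→0 (1)
  4  00100010011101111001→0 (0)
  5  01000100111011110010→0 (0)
  6  10001001110111100100→1 (0)
  7  00010011101111001000→0 (0)
  8  00100111011110010000→0 (0)
  9  01001110111100100000→0 (0)
 10  10011101111001000000→1 (1)
 11  00111011110010000001→0 (0)
 12  01110111100100000010→0 (0)
 13  11101111001000000100→1 (0)
 14  11011110010000001000→1 (1)
 15  10111100100000010001→1 (1)
 16  01111001000000100011→0 (0)
 17  11110010000001000110→1 (0)
 18  11100100000010001100→1 (0)
 19  11001000000100011000→1 (1)
 20  10010000001000110001→1 (1)
 21  00100000010001100011→0 (0)
 22  01000000100011000110→0 (1)
 23  10000001000110001101→1 (0)
 24  00000010001100011010→0 (0)
 25  00000100011000110100→0 (1)
 26  00001000110001101001→0 (0)
 27  00010001100011010010→0 (0)
 28  00100011000110100100→0 (1)
 29  01000110001101001001→0 (0)
 30  10001100011010010010→1 (1)
 31  00011000110100100101→0 (1)
 32  00110001101001001011→0 (0)
 33  01100011010010010110→0 (1)
 34  11000110100100101101→1 (0)
 35  10001101001001011010→1 (1)
 36  00011010010010110101→0 (1)
 37  00110100100101101011→0 (0)
 38  01101001001011010110→0 (1)
 39  11010010010110101101→1 (0)
 40  10100100101101011010→1 (1)
 41  01001001011010110101→0 (1)
 42  10010010110101101011→1 (1)
 43  00100101101011010111→0 (1)
 44  01001011010110101111→0 (1)
 45  10010110101101011111→1 (0)
 46  00101101011010111110→0 (1)
 47  01011010110101111101→0 (1)
 48  10110101101011111011→1 (1)
 49  01101011010111110111→0 (1)
 50  11010110101111101111→1 (0)
 51  10101101011111011110→1 (0)
 52  01011010111110111100→0 (1)
 53  10110101111101111001→1 (1)
 54  01101011111011110011→0 (0)
 55  11010111110111100110→1 (0)
 56  10101111101111001100→1 (0)
 57  01011111011110011000→0 (0)
 58  10111110111100110000→1 (1)
 59  01111101111001100001→0 (0)
 60  11111011110011000010→1 (1)
 61  11110111100110000101→1 (0)
 62  11101111001100001010→1 (1)
 63  11011110011000010101→1 (0)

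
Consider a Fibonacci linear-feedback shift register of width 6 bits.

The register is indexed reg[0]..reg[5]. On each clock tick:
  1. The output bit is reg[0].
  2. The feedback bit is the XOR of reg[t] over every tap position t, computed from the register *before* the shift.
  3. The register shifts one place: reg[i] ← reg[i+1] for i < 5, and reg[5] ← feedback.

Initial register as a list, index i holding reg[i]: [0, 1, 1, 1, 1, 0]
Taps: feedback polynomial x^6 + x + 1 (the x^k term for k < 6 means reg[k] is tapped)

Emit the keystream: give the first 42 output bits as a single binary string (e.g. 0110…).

tick  register→output (feedback)
  0  011110→0 (1)
  1  111101→1 (0)
  2  111010→1 (0)
  3  110100→1 (0)
  4  101000→1 (1)
  5  010001→0 (1)
  6  100011→1 (1)
  7  000111→0 (0)
  8  001110→0 (0)
  9  011100→0 (1)
 10  111001→1 (0)
 11  110010→1 (0)
 12  100100→1 (1)
 13  001001→0 (0)
 14  010010→0 (1)
 15  100101→1 (1)
 16  001011→0 (0)
 17  010110→0 (1)
 18  101101→1 (1)
 19  011011→0 (1)
 20  110111→1 (0)
 21  101110→1 (1)
 22  011101→0 (1)
 23  111011→1 (0)
 24  110110→1 (0)
 25  101100→1 (1)
 26  011001→0 (1)
 27  110011→1 (0)
 28  100110→1 (1)
 29  001101→0 (0)
 30  011010→0 (1)
 31  110101→1 (0)
 32  101010→1 (1)
 33  010101→0 (1)
 34  101011→1 (1)
 35  010111→0 (1)
 36  101111→1 (1)
 37  011111→0 (1)
 38  111111→1 (0)
 39  111110→1 (0)
 40  111100→1 (0)
 41  111000→1 (0)

011110100011100100101101110110011010101111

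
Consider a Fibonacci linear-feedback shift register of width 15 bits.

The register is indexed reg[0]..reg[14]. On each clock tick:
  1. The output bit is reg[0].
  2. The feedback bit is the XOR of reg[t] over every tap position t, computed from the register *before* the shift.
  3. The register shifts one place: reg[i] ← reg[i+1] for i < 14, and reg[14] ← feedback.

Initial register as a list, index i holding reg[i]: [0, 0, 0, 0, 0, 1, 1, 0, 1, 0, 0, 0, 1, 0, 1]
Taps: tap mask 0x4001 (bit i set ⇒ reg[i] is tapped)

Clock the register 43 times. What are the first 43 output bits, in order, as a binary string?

step | reg (before) | out | fb
   0 | 000001101000101 | 0 | 1
   1 | 000011010001011 | 0 | 1
   2 | 000110100010111 | 0 | 1
   3 | 001101000101111 | 0 | 1
   4 | 011010001011111 | 0 | 1
   5 | 110100010111111 | 1 | 0
   6 | 101000101111110 | 1 | 1
   7 | 010001011111101 | 0 | 1
   8 | 100010111111011 | 1 | 0
   9 | 000101111110110 | 0 | 0
  10 | 001011111101100 | 0 | 0
  11 | 010111111011000 | 0 | 0
  12 | 101111110110000 | 1 | 1
  13 | 011111101100001 | 0 | 1
  14 | 111111011000011 | 1 | 0
  15 | 111110110000110 | 1 | 1
  16 | 111101100001101 | 1 | 0
  17 | 111011000011010 | 1 | 1
  18 | 110110000110101 | 1 | 0
  19 | 101100001101010 | 1 | 1
  20 | 011000011010101 | 0 | 1
  21 | 110000110101011 | 1 | 0
  22 | 100001101010110 | 1 | 1
  23 | 000011010101101 | 0 | 1
  24 | 000110101011011 | 0 | 1
  25 | 001101010110111 | 0 | 1
  26 | 011010101101111 | 0 | 1
  27 | 110101011011111 | 1 | 0
  28 | 101010110111110 | 1 | 1
  29 | 010101101111101 | 0 | 1
  30 | 101011011111011 | 1 | 0
  31 | 010110111110110 | 0 | 0
  32 | 101101111101100 | 1 | 1
  33 | 011011111011001 | 0 | 1
  34 | 110111110110011 | 1 | 0
  35 | 101111101100110 | 1 | 1
  36 | 011111011001101 | 0 | 1
  37 | 111110110011011 | 1 | 0
  38 | 111101100110110 | 1 | 1
  39 | 111011001101101 | 1 | 0
  40 | 110110011011010 | 1 | 1
  41 | 101100110110101 | 1 | 0
  42 | 011001101101010 | 0 | 0

0000011010001011111101100001101010110111110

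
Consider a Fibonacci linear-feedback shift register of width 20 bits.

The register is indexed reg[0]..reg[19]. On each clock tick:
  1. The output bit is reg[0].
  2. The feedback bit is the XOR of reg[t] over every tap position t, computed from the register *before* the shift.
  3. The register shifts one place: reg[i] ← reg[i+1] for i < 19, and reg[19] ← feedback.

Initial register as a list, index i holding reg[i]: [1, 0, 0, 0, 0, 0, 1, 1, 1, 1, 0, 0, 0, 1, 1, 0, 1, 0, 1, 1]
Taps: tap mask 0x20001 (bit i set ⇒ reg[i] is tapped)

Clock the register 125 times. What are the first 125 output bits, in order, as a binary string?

10000011110001101011111111000100111101010101011010011100110011001111011100101001111100010101100110101010010111100101000010110

step | reg (before) | out | fb
   0 | 10000011110001101011 | 1 | 1
   1 | 00000111100011010111 | 0 | 1
   2 | 00001111000110101111 | 0 | 1
   3 | 00011110001101011111 | 0 | 1
   4 | 00111100011010111111 | 0 | 1
   5 | 01111000110101111111 | 0 | 1
   6 | 11110001101011111111 | 1 | 0
   7 | 11100011010111111110 | 1 | 0
   8 | 11000110101111111100 | 1 | 0
   9 | 10001101011111111000 | 1 | 1
  10 | 00011010111111110001 | 0 | 0
  11 | 00110101111111100010 | 0 | 0
  12 | 01101011111111000100 | 0 | 1
  13 | 11010111111110001001 | 1 | 1
  14 | 10101111111100010011 | 1 | 1
  15 | 01011111111000100111 | 0 | 1
  16 | 10111111110001001111 | 1 | 0
  17 | 01111111100010011110 | 0 | 1
  18 | 11111111000100111101 | 1 | 0
  19 | 11111110001001111010 | 1 | 1
  20 | 11111100010011110101 | 1 | 0
  21 | 11111000100111101010 | 1 | 1
  22 | 11110001001111010101 | 1 | 0
  23 | 11100010011110101010 | 1 | 1
  24 | 11000100111101010101 | 1 | 0
  25 | 10001001111010101010 | 1 | 1
  26 | 00010011110101010101 | 0 | 1
  27 | 00100111101010101011 | 0 | 0
  28 | 01001111010101010110 | 0 | 1
  29 | 10011110101010101101 | 1 | 0
  30 | 00111101010101011010 | 0 | 0
  31 | 01111010101010110100 | 0 | 1
  32 | 11110101010101101001 | 1 | 1
  33 | 11101010101011010011 | 1 | 1
  34 | 11010101010110100111 | 1 | 0
  35 | 10101010101101001110 | 1 | 0
  36 | 01010101011010011100 | 0 | 1
  37 | 10101010110100111001 | 1 | 1
  38 | 01010101101001110011 | 0 | 0
  39 | 10101011010011100110 | 1 | 0
  40 | 01010110100111001100 | 0 | 1
  41 | 10101101001110011001 | 1 | 1
  42 | 01011010011100110011 | 0 | 0
  43 | 10110100111001100110 | 1 | 0
  44 | 01101001110011001100 | 0 | 1
  45 | 11010011100110011001 | 1 | 1
  46 | 10100111001100110011 | 1 | 1
  47 | 01001110011001100111 | 0 | 1
  48 | 10011100110011001111 | 1 | 0
  49 | 00111001100110011110 | 0 | 1
  50 | 01110011001100111101 | 0 | 1
  51 | 11100110011001111011 | 1 | 1
  52 | 11001100110011110111 | 1 | 0
  53 | 10011001100111101110 | 1 | 0
  54 | 00110011001111011100 | 0 | 1
  55 | 01100110011110111001 | 0 | 0
  56 | 11001100111101110010 | 1 | 1
  57 | 10011001111011100101 | 1 | 0
  58 | 00110011110111001010 | 0 | 0
  59 | 01100111101110010100 | 0 | 1
  60 | 11001111011100101001 | 1 | 1
  61 | 10011110111001010011 | 1 | 1
  62 | 00111101110010100111 | 0 | 1
  63 | 01111011100101001111 | 0 | 1
  64 | 11110111001010011111 | 1 | 0
  65 | 11101110010100111110 | 1 | 0
  66 | 11011100101001111100 | 1 | 0
  67 | 10111001010011111000 | 1 | 1
  68 | 01110010100111110001 | 0 | 0
  69 | 11100101001111100010 | 1 | 1
  70 | 11001010011111000101 | 1 | 0
  71 | 10010100111110001010 | 1 | 1
  72 | 00101001111100010101 | 0 | 1
  73 | 01010011111000101011 | 0 | 0
  74 | 10100111110001010110 | 1 | 0
  75 | 01001111100010101100 | 0 | 1
  76 | 10011111000101011001 | 1 | 1
  77 | 00111110001010110011 | 0 | 0
  78 | 01111100010101100110 | 0 | 1
  79 | 11111000101011001101 | 1 | 0
  80 | 11110001010110011010 | 1 | 1
  81 | 11100010101100110101 | 1 | 0
  82 | 11000101011001101010 | 1 | 1
  83 | 10001010110011010101 | 1 | 0
  84 | 00010101100110101010 | 0 | 0
  85 | 00101011001101010100 | 0 | 1
  86 | 01010110011010101001 | 0 | 0
  87 | 10101100110101010010 | 1 | 1
  88 | 01011001101010100101 | 0 | 1
  89 | 10110011010101001011 | 1 | 1
  90 | 01100110101010010111 | 0 | 1
  91 | 11001101010100101111 | 1 | 0
  92 | 10011010101001011110 | 1 | 0
  93 | 00110101010010111100 | 0 | 1
  94 | 01101010100101111001 | 0 | 0
  95 | 11010101001011110010 | 1 | 1
  96 | 10101010010111100101 | 1 | 0
  97 | 01010100101111001010 | 0 | 0
  98 | 10101001011110010100 | 1 | 0
  99 | 01010010111100101000 | 0 | 0
 100 | 10100101111001010000 | 1 | 1
 101 | 01001011110010100001 | 0 | 0
 102 | 10010111100101000010 | 1 | 1
 103 | 00101111001010000101 | 0 | 1
 104 | 01011110010100001011 | 0 | 0
 105 | 10111100101000010110 | 1 | 0
 106 | 01111001010000101100 | 0 | 1
 107 | 11110010100001011001 | 1 | 1
 108 | 11100101000010110011 | 1 | 1
 109 | 11001010000101100111 | 1 | 0
 110 | 10010100001011001110 | 1 | 0
 111 | 00101000010110011100 | 0 | 1
 112 | 01010000101100111001 | 0 | 0
 113 | 10100001011001110010 | 1 | 1
 114 | 01000010110011100101 | 0 | 1
 115 | 10000101100111001011 | 1 | 1
 116 | 00001011001110010111 | 0 | 1
 117 | 00010110011100101111 | 0 | 1
 118 | 00101100111001011111 | 0 | 1
 119 | 01011001110010111111 | 0 | 1
 120 | 10110011100101111111 | 1 | 0
 121 | 01100111001011111110 | 0 | 1
 122 | 11001110010111111101 | 1 | 0
 123 | 10011100101111111010 | 1 | 1
 124 | 00111001011111110101 | 0 | 1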